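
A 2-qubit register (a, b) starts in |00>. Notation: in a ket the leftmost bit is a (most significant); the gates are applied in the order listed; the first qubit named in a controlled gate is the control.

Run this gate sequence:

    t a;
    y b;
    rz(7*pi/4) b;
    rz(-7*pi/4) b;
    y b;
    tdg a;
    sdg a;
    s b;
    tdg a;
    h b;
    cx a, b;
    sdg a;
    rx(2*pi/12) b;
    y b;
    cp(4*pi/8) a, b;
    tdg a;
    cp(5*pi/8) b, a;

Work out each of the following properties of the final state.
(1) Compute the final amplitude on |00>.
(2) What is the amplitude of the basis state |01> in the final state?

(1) The final state's coefficient on |00> equals (1 - I)*(1 - sqrt(3)*I)/4.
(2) The final state's coefficient on |01> equals (-1 + sqrt(3)*I)*(1 - I)/4.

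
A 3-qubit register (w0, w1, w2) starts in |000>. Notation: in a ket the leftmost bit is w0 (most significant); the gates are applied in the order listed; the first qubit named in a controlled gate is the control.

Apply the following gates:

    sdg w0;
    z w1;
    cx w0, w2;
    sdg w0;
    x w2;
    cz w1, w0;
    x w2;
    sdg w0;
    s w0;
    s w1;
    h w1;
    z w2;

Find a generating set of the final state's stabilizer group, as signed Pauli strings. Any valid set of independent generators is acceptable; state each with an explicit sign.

The stabilizer group can be generated by +IXI, +ZII, +IIZ, among other valid generating sets.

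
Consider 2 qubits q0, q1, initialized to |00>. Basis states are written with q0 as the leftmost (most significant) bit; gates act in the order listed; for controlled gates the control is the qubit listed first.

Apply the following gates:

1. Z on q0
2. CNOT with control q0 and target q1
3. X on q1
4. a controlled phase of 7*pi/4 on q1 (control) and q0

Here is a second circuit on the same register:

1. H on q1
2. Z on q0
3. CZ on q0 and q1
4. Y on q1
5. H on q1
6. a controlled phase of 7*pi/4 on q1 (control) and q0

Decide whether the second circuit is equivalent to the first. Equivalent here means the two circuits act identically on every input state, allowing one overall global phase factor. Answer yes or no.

No: there is an input state on which the two circuits produce genuinely different outputs (not merely differing by a phase).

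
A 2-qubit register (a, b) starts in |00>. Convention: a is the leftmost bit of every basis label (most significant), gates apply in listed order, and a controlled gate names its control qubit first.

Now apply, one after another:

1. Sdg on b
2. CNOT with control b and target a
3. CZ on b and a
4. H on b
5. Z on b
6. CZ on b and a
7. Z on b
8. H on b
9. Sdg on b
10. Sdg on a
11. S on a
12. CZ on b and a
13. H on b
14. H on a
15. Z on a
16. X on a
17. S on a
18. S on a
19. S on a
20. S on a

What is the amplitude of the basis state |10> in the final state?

|10> carries amplitude 1/2 in the final state.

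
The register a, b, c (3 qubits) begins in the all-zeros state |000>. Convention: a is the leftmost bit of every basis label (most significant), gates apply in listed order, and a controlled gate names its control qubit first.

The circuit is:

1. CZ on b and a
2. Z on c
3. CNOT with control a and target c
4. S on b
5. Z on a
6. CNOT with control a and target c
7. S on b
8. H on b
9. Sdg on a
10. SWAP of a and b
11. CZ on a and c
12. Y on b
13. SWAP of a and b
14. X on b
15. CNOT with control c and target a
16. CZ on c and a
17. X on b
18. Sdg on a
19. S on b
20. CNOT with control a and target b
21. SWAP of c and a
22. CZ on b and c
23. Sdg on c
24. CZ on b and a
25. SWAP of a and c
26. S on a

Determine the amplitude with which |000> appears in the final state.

|000> carries amplitude 0 in the final state.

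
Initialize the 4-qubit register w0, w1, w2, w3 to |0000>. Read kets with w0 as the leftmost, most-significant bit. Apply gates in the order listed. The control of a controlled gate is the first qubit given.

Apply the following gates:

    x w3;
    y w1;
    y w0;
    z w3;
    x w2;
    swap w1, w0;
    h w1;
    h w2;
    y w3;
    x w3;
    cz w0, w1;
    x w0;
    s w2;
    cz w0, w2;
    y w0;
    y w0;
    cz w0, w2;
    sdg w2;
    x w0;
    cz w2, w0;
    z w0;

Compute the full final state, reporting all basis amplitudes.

The resulting statevector has amplitude I/2 on |1001>, I/2 on |1011>, I/2 on |1101>, I/2 on |1111>, and 0 on every other basis state. Key observation: the block from step 12 through step 19 cancels to the identity and can be dropped.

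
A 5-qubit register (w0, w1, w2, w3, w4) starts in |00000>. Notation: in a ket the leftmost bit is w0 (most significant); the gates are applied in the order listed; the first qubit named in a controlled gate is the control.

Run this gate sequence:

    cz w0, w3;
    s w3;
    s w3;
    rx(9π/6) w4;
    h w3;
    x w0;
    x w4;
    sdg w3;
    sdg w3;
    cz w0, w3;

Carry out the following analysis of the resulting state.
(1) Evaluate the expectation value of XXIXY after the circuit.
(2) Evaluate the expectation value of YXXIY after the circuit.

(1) The expectation value of XXIXY is 0.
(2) In the final state, YXXIY has expectation 0.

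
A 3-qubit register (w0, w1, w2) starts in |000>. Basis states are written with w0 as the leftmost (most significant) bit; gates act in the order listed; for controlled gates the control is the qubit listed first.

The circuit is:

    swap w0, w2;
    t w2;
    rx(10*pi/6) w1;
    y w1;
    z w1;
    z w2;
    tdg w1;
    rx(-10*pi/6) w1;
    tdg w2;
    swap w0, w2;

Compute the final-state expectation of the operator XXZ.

The observable XXZ averages to 0.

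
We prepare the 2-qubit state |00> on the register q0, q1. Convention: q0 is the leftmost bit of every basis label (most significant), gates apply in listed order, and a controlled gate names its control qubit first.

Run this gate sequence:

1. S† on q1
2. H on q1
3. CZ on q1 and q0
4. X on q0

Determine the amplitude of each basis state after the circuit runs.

The resulting statevector has amplitude 0 on |00>, 0 on |01>, sqrt(2)/2 on |10>, sqrt(2)/2 on |11>.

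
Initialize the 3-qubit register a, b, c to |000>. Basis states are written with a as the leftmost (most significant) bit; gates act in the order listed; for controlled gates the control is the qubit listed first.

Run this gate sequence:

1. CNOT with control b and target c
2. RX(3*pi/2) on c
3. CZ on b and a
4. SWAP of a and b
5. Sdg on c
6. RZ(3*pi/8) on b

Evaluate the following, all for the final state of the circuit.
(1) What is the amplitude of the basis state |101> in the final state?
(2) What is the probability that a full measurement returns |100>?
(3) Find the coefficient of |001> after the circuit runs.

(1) |101> carries amplitude 0 in the final state.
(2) The probability of measuring |100> is 0.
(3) |001> carries amplitude sqrt(2)*exp(13*I*pi/16)/2 in the final state.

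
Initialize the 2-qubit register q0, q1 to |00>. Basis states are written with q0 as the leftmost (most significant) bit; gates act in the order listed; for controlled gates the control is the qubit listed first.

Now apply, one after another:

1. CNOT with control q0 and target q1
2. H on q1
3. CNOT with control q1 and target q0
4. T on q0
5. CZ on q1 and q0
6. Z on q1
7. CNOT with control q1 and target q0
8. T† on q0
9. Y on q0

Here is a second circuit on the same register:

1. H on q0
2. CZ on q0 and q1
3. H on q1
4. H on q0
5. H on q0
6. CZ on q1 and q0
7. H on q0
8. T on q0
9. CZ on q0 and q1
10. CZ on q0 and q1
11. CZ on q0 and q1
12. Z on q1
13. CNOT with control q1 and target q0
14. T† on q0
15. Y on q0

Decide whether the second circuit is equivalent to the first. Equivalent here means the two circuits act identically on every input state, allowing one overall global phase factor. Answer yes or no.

No, they are not equivalent — no single phase factor reconciles the two unitaries.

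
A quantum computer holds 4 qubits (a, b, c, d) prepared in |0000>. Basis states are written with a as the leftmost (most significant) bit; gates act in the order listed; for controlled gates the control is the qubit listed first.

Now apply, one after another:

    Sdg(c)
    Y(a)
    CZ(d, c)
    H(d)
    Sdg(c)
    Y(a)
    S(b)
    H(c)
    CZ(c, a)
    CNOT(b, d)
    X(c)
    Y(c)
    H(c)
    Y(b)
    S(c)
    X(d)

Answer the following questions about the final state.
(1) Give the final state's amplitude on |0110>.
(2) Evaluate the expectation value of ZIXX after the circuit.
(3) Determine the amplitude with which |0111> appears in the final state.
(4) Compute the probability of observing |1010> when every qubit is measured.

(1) The amplitude on |0110> is sqrt(2)*I/2.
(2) The observable ZIXX averages to 0.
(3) |0111> carries amplitude sqrt(2)*I/2 in the final state.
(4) Outcome |1010> occurs with probability 0.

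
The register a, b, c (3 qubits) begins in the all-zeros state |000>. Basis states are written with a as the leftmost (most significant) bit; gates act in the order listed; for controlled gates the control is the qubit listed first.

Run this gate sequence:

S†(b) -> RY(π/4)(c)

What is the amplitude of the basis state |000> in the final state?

|000> carries amplitude sqrt(sqrt(2) + 2)/2 in the final state.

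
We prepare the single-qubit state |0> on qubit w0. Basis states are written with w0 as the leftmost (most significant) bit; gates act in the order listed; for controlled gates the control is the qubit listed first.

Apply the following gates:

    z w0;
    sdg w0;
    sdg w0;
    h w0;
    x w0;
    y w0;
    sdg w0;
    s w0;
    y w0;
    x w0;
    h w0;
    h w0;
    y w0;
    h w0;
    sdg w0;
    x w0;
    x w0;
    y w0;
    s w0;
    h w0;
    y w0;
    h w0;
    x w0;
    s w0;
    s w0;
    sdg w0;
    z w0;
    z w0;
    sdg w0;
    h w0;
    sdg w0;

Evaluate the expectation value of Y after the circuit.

The observable Y averages to -1.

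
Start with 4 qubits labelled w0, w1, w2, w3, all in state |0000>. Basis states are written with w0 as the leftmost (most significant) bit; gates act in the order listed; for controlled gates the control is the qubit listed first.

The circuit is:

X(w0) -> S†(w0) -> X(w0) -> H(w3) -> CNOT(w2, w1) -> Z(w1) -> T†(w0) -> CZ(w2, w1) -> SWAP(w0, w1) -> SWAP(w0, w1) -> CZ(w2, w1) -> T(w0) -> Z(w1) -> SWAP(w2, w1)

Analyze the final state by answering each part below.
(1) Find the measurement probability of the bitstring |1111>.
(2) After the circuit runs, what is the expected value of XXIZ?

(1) A full measurement returns |1111> with probability 0. Key observation: gates 6-13 undo each other exactly, leaving only the rest of the circuit to track.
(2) In the final state, XXIZ has expectation 0.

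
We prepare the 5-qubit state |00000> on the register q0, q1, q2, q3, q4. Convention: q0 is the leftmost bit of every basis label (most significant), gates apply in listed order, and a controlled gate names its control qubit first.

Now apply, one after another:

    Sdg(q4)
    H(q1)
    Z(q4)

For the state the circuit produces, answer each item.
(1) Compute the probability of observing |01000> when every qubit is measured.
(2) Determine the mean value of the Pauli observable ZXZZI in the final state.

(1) A full measurement returns |01000> with probability 1/2.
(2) The observable ZXZZI averages to 1.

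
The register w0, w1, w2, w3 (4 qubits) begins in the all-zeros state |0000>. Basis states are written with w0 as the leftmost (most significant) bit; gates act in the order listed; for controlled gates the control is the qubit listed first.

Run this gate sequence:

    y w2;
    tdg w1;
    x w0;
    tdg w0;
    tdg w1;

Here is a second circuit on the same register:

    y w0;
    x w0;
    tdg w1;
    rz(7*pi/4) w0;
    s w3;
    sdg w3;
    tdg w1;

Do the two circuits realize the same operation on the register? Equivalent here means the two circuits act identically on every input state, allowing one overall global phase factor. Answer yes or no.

No, they are not equivalent — no single phase factor reconciles the two unitaries.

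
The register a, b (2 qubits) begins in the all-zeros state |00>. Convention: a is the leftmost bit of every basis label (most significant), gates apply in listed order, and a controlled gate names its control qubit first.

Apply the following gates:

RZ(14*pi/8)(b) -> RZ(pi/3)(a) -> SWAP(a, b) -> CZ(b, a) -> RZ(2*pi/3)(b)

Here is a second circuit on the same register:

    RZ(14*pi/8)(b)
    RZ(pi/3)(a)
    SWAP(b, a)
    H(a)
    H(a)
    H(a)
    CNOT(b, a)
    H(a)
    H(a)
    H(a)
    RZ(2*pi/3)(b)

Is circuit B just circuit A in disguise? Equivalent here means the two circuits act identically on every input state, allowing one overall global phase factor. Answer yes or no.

Yes — the two circuits implement the same unitary up to a global phase.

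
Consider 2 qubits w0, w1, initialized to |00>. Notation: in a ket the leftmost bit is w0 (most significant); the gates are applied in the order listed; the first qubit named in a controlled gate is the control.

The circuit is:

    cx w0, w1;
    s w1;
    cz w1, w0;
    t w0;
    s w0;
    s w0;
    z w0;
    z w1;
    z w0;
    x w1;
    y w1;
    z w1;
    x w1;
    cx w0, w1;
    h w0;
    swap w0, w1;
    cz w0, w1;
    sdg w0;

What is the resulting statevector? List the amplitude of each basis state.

After the circuit, the state carries amplitude 0 on |00>, 0 on |01>, -sqrt(2)/2 on |10>, sqrt(2)/2 on |11>.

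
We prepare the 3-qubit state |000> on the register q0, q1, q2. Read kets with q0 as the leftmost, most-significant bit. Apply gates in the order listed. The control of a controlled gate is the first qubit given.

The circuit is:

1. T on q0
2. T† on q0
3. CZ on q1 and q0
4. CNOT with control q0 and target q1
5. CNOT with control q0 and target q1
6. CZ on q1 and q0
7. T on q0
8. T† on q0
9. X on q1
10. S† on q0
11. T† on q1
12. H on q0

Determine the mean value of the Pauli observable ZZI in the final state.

The observable ZZI averages to 0. Key observation: the block from step 1 through step 8 cancels to the identity and can be dropped.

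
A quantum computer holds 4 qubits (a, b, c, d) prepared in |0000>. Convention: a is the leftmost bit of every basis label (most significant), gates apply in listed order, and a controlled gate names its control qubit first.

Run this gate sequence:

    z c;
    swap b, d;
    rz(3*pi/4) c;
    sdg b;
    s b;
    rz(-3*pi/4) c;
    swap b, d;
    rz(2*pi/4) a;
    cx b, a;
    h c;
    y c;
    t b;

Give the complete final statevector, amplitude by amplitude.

The final amplitudes are -sqrt(2)*exp(I*pi/4)/2 on |0000>, sqrt(2)*exp(I*pi/4)/2 on |0010>, and 0 on every other basis state. Key observation: steps 2-7 multiply out to the identity, so the circuit reduces to the remaining gates.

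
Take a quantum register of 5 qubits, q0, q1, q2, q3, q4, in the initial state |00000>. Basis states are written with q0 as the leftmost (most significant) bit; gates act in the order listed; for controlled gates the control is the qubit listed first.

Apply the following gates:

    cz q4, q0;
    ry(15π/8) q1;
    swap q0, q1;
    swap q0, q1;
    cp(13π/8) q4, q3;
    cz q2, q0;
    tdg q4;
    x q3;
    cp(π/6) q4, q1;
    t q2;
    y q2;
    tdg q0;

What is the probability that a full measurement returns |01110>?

A full measurement returns |01110> with probability sin(pi/16)**2.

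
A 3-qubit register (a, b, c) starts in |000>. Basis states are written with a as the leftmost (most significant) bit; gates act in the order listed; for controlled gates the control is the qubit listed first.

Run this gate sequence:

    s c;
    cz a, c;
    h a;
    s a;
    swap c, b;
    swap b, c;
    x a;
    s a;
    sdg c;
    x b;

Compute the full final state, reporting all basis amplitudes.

After the circuit, the state carries amplitude sqrt(2)*I/2 on |010>, sqrt(2)*I/2 on |110>, and 0 on every other basis state.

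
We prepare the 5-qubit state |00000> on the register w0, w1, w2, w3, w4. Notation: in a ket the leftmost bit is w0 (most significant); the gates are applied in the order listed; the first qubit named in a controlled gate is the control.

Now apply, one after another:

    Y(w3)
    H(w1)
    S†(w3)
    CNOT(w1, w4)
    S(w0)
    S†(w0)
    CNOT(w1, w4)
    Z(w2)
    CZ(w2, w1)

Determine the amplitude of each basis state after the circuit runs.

The final amplitudes are sqrt(2)/2 on |00010>, sqrt(2)/2 on |01010>, and 0 on every other basis state. Key observation: gates 4-7 undo each other exactly, leaving only the rest of the circuit to track.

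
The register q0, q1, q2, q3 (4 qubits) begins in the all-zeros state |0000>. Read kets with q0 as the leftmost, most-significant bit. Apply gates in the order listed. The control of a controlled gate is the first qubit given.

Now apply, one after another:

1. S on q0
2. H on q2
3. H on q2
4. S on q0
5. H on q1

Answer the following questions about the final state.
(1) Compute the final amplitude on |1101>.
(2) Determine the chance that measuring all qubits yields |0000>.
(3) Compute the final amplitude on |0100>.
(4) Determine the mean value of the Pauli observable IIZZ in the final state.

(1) |1101> carries amplitude 0 in the final state.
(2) A full measurement returns |0000> with probability 1/2.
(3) The final state's coefficient on |0100> equals sqrt(2)/2.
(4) In the final state, IIZZ has expectation 1.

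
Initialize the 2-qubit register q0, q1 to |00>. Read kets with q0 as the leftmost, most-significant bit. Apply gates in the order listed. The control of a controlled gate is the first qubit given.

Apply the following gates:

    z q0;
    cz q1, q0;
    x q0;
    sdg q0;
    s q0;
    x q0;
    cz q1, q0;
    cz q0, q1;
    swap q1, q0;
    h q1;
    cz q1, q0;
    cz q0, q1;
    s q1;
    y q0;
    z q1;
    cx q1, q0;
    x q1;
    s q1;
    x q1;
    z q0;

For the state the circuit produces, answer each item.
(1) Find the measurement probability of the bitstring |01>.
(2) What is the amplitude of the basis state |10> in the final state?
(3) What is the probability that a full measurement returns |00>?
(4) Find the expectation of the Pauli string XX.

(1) A full measurement returns |01> with probability 1/2.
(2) The final state's coefficient on |10> equals sqrt(2)/2.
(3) The probability of measuring |00> is 0.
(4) The expectation value of XX is 1.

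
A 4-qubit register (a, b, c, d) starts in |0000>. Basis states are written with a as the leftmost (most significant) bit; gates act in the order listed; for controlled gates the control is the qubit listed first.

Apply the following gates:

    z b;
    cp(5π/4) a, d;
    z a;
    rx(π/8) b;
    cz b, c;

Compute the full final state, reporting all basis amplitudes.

The final amplitudes are cos(pi/16) on |0000>, -I*sin(pi/16) on |0100>, and 0 on every other basis state.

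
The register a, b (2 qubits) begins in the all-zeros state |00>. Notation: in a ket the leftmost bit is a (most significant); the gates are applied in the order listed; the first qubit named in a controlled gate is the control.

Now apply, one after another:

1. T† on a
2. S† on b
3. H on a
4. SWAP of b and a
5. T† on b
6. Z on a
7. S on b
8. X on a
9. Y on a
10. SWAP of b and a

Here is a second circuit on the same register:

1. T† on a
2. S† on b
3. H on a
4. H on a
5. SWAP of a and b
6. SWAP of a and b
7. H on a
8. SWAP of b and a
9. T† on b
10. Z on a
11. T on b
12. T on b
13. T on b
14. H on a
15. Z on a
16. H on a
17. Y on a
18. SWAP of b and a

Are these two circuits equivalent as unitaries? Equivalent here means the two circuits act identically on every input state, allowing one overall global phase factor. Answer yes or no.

No, they are not equivalent — no single phase factor reconciles the two unitaries.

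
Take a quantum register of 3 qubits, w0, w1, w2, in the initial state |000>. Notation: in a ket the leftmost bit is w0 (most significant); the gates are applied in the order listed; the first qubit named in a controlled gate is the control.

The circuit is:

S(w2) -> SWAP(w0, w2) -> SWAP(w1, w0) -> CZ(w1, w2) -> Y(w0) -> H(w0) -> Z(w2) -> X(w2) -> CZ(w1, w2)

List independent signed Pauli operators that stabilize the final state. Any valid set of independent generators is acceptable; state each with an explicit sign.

The stabilizer group can be generated by -XII, +IZI, -IIZ, among other valid generating sets.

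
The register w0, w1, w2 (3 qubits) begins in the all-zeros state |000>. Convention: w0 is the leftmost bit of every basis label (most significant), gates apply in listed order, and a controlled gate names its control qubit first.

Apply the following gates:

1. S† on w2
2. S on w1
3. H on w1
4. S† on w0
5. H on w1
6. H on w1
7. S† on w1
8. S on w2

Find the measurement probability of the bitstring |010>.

Outcome |010> occurs with probability 1/2.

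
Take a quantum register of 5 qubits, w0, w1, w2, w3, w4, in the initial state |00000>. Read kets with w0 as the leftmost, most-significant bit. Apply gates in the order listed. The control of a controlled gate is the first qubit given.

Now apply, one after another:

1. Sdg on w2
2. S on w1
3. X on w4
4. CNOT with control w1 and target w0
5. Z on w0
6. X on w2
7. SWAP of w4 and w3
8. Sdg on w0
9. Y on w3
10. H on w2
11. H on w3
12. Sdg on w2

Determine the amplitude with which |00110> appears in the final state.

The final state's coefficient on |00110> equals 1/2.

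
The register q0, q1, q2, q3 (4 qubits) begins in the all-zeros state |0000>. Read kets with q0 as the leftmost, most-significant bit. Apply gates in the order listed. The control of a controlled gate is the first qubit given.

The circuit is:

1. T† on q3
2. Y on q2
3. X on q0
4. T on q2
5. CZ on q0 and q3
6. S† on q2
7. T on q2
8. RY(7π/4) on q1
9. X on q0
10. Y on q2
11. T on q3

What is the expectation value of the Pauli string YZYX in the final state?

The observable YZYX averages to 0.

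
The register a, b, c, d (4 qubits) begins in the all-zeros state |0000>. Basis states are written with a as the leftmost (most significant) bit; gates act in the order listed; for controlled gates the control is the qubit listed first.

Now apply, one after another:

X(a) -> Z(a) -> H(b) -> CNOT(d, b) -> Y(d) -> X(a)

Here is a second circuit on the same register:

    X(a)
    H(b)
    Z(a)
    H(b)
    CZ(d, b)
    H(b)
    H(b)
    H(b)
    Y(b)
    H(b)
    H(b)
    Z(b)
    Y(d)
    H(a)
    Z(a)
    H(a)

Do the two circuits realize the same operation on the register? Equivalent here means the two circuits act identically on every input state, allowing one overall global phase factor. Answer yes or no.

No — the two circuits implement different unitaries, even allowing a global phase.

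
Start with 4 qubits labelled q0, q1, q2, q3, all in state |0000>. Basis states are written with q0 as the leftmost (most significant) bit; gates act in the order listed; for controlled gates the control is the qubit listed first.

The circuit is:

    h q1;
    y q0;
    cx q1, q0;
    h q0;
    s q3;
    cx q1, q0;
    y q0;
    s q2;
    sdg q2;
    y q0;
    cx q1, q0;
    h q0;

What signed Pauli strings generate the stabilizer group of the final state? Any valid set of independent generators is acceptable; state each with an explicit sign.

The final state is stabilized by the group generated by +XXII, -ZZII, +IIZI, +IIIZ; other independent generating sets are equally valid. Key observation: gates 6-11 undo each other exactly, leaving only the rest of the circuit to track.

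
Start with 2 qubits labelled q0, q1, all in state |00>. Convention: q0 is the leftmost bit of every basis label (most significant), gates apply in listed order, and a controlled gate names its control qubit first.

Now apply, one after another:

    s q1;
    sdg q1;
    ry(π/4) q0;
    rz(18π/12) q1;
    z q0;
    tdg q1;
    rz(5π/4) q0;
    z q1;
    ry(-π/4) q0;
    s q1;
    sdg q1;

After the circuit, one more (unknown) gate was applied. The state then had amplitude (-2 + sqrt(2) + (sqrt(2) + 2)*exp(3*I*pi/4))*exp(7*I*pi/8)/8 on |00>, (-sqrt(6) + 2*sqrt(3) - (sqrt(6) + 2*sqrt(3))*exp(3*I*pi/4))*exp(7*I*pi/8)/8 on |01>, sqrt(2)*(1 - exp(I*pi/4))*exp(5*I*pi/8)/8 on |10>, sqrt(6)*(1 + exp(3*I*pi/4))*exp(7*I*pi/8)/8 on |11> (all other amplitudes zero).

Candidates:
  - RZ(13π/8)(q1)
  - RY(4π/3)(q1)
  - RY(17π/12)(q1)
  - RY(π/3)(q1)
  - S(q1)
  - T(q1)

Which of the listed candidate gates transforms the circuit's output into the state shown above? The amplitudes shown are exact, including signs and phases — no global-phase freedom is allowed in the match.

The applied gate was RY(4π/3)(q1).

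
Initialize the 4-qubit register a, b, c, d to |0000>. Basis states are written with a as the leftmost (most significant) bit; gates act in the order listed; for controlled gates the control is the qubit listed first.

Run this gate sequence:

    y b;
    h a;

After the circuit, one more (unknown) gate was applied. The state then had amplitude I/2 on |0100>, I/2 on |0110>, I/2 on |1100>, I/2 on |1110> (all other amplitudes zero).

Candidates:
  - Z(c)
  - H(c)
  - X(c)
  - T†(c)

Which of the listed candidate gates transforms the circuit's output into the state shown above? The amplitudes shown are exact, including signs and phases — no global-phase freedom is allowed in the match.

The unique candidate consistent with the amplitudes is H(c).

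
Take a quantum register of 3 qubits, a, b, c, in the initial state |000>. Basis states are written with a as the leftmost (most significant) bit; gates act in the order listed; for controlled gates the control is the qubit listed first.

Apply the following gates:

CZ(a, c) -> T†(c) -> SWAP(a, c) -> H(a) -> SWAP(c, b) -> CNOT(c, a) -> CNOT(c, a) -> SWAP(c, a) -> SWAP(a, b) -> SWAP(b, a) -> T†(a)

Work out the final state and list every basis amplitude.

After the circuit, the state carries amplitude sqrt(2)/2 on |000>, sqrt(2)/2 on |001>, and 0 on every other basis state. Key observation: gates 6-7 undo each other exactly, leaving only the rest of the circuit to track.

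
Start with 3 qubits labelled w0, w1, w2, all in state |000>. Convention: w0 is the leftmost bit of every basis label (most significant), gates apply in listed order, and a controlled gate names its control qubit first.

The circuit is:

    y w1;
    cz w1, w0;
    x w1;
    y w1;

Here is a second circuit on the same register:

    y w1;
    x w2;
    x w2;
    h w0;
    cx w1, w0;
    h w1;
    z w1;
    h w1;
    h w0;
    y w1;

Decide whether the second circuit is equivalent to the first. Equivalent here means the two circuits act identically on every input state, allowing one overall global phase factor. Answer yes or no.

Yes, they are equivalent — the unitaries differ by at most a global phase.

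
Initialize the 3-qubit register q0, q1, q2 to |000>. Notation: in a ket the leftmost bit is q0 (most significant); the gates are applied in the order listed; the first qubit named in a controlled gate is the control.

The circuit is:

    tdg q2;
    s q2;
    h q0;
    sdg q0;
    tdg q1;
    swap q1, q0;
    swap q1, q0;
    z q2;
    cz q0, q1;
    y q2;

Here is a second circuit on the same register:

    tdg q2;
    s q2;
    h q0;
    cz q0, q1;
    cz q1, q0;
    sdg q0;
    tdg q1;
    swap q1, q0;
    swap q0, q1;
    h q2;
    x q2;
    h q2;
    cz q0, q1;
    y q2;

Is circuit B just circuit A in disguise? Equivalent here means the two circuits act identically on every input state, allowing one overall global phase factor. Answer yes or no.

Yes — the two circuits implement the same unitary up to a global phase.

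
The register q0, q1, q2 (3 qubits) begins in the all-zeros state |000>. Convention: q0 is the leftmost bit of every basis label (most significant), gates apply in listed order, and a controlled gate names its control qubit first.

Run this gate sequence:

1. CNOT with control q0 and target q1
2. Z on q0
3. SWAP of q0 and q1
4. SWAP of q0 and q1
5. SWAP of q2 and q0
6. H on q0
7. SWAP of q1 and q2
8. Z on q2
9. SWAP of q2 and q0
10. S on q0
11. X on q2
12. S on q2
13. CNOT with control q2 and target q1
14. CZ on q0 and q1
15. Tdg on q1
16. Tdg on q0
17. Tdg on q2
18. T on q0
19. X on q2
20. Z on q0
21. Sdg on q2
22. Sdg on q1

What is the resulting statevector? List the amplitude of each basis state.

The resulting statevector has amplitude -sqrt(2)*I/2 on |001>, -sqrt(2)*I/2 on |010>, and 0 on every other basis state. Key observation: steps 3-4 multiply out to the identity, so the circuit reduces to the remaining gates.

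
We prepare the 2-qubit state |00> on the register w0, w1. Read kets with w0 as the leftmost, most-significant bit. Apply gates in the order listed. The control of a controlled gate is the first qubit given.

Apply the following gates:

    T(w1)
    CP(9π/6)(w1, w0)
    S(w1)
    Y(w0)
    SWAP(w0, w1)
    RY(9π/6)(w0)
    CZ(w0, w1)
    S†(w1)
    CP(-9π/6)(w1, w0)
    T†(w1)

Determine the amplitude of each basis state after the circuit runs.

The final amplitudes are 0 on |00>, sqrt(2)*exp(3*I*pi/4)/2 on |01>, 0 on |10>, -sqrt(2)*exp(I*pi/4)/2 on |11>.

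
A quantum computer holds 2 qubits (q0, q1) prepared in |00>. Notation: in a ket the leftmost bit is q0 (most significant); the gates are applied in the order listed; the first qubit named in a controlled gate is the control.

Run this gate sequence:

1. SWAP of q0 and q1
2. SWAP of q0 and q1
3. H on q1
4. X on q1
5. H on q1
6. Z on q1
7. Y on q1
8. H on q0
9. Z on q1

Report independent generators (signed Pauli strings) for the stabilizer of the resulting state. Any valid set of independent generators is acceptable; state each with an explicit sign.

The stabilizer group can be generated by +XI, -IZ, among other valid generating sets. Key observation: gates 3-6 undo each other exactly, leaving only the rest of the circuit to track.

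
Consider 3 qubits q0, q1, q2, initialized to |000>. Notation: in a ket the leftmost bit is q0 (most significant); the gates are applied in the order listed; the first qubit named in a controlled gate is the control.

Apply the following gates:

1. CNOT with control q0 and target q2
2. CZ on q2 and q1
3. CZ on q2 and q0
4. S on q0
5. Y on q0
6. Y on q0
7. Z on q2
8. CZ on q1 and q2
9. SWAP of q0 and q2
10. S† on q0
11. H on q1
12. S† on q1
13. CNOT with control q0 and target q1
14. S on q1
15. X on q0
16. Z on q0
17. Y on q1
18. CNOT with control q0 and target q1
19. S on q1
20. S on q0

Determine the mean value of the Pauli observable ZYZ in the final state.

In the final state, ZYZ has expectation 1.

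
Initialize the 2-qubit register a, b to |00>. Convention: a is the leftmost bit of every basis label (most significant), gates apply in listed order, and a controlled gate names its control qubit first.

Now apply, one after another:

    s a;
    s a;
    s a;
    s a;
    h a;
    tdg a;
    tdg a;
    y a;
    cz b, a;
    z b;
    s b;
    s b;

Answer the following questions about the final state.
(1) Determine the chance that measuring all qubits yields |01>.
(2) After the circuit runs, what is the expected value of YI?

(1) The probability of measuring |01> is 0. Key observation: steps 1-4 multiply out to the identity, so the circuit reduces to the remaining gates.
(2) In the final state, YI has expectation -1.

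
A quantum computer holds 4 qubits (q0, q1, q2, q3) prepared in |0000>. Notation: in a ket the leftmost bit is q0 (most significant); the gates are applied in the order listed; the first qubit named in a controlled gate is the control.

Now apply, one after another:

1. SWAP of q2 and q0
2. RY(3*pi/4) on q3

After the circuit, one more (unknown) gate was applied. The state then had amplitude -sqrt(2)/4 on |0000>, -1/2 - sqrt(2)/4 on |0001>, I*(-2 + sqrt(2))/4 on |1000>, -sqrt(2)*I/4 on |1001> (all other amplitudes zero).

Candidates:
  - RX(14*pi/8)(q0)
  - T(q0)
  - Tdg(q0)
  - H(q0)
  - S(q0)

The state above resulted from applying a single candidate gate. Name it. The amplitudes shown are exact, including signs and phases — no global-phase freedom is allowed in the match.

The applied gate was RX(14*pi/8)(q0).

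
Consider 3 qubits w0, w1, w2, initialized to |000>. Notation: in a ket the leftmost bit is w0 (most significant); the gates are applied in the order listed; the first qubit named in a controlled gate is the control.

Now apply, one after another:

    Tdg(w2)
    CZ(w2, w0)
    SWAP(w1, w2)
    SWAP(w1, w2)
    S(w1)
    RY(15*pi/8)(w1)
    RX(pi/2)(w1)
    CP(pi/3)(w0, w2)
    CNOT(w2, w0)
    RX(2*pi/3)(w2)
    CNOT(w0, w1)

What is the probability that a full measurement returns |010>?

A full measurement returns |010> with probability 1/8. Key observation: the block from step 3 through step 4 cancels to the identity and can be dropped.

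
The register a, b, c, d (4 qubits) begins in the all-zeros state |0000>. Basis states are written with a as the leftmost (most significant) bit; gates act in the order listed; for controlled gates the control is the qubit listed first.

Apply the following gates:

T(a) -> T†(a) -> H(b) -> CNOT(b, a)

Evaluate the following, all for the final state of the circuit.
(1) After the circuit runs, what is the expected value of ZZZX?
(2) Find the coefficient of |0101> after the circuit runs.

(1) In the final state, ZZZX has expectation 0.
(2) |0101> carries amplitude 0 in the final state.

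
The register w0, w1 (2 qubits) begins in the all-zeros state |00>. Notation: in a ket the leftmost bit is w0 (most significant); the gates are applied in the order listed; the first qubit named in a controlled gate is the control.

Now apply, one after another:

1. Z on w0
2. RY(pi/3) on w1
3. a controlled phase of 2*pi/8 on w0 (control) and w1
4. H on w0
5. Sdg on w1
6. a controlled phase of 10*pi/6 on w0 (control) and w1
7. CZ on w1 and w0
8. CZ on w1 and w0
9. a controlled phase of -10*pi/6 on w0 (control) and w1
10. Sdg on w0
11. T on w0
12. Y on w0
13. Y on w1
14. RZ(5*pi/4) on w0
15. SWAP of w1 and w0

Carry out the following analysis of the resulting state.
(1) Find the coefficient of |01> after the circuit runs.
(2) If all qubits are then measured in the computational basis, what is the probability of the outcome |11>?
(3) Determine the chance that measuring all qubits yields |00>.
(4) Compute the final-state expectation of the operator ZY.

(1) The final state's coefficient on |01> equals sqrt(2)*exp(I*pi/8)/4. Key observation: steps 6-9 multiply out to the identity, so the circuit reduces to the remaining gates.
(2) A full measurement returns |11> with probability 3/8.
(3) The probability of measuring |00> is 1/8.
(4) The expectation value of ZY is -1/2.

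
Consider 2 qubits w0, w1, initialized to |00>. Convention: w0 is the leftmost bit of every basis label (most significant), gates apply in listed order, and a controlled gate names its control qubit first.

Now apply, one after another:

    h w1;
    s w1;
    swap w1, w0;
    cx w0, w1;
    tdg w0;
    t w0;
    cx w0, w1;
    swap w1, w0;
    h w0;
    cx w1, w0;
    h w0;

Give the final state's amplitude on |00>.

The amplitude on |00> is sqrt(2)/2. Key observation: steps 3-8 multiply out to the identity, so the circuit reduces to the remaining gates.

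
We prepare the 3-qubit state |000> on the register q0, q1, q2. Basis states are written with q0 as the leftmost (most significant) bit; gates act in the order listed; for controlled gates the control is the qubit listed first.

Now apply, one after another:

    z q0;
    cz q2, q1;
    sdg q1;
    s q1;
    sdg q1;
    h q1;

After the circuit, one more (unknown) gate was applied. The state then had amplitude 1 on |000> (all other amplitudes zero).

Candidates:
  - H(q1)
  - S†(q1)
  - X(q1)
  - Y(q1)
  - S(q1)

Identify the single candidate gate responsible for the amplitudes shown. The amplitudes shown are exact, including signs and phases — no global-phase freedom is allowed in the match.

It was H(q1) that produced the state shown. Key observation: the block from step 4 through step 5 cancels to the identity and can be dropped.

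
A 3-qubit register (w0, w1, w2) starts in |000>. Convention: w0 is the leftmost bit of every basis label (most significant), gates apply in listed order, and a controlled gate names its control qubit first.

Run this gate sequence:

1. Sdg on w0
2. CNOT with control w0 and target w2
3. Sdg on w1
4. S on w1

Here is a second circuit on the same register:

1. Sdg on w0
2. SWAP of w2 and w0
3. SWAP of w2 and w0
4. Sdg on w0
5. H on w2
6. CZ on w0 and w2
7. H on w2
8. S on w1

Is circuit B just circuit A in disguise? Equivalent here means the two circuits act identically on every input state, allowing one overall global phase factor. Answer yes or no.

No: there is an input state on which the two circuits produce genuinely different outputs (not merely differing by a phase).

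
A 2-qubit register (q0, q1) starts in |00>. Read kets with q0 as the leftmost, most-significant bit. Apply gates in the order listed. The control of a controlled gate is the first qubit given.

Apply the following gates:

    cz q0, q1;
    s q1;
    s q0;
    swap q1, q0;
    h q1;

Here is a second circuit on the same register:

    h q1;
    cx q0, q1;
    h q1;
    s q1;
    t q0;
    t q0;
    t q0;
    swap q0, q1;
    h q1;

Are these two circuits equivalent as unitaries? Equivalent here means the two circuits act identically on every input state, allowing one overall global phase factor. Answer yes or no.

No — the two circuits implement different unitaries, even allowing a global phase.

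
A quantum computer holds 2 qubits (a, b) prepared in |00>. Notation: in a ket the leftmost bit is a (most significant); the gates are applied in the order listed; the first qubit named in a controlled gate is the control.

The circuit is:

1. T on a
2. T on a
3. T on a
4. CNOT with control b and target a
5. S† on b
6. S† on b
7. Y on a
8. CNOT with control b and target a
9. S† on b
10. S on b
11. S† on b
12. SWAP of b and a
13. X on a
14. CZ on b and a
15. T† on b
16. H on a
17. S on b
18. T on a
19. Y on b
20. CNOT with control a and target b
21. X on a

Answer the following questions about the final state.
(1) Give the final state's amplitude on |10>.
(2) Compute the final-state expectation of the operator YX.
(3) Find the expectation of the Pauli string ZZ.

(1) |10> carries amplitude -sqrt(2)*exp(I*pi/4)/2 in the final state.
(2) The observable YX averages to sqrt(2)/2.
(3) The observable ZZ averages to -1.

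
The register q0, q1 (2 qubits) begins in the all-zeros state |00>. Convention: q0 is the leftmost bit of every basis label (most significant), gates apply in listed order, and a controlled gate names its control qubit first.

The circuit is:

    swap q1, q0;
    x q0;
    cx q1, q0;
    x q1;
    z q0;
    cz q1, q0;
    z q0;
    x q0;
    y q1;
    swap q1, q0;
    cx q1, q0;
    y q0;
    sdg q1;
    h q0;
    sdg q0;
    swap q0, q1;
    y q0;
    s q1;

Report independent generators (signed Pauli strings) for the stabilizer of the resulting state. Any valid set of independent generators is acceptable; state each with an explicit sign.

One valid set of independent stabilizer generators is -IX, -ZI (any independent generating set of the same group is equally correct).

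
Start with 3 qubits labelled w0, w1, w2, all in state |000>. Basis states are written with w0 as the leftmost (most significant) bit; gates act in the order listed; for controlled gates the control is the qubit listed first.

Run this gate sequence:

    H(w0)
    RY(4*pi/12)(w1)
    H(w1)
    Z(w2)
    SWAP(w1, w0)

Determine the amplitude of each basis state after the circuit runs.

The resulting statevector has amplitude 1/4 + sqrt(3)/4 on |000>, 0 on |001>, 1/4 + sqrt(3)/4 on |010>, 0 on |011>, -1/4 + sqrt(3)/4 on |100>, 0 on |101>, -1/4 + sqrt(3)/4 on |110>, 0 on |111>.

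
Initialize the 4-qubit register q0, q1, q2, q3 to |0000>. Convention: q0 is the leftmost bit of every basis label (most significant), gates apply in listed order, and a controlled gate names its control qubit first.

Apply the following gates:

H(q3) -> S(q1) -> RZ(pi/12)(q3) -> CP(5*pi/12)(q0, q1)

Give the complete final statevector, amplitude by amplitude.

After the circuit, the state carries amplitude -sqrt(2)*exp(23*I*pi/24)/2 on |0000>, sqrt(2)*exp(I*pi/24)/2 on |0001>, and 0 on every other basis state.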